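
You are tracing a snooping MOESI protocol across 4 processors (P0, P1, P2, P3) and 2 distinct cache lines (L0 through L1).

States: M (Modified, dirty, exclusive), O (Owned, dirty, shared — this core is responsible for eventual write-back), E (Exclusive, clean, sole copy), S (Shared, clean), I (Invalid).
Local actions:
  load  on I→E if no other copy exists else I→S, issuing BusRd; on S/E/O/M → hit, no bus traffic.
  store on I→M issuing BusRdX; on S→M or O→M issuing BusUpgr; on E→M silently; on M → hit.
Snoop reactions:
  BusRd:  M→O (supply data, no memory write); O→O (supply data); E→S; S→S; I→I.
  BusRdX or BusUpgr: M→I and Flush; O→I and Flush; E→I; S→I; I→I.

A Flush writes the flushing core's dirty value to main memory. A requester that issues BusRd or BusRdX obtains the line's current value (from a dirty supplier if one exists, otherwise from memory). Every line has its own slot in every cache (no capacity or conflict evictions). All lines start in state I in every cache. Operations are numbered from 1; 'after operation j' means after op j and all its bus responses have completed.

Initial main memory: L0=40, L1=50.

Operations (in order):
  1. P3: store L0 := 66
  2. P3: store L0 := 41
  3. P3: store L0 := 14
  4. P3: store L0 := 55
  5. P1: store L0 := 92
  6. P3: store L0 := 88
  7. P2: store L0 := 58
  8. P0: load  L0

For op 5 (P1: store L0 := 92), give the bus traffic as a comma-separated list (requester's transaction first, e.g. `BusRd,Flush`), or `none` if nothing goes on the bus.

bus = BusRdX,Flush

  op1 P3: store L0 := 66 → I/I/I/M on L0; bus BusRdX; mem=40
  op2 P3: store L0 := 41 → I/I/I/M on L0; bus (none); mem=40
  op3 P3: store L0 := 14 → I/I/I/M on L0; bus (none); mem=40
  op4 P3: store L0 := 55 → I/I/I/M on L0; bus (none); mem=40
  op5 P1: store L0 := 92 → I/M/I/I on L0; bus BusRdX Flush; mem=55
  op6 P3: store L0 := 88 → I/I/I/M on L0; bus BusRdX Flush; mem=92
  op7 P2: store L0 := 58 → I/I/M/I on L0; bus BusRdX Flush; mem=88
  op8 P0: load  L0 → S/I/O/I on L0; bus BusRd; mem=88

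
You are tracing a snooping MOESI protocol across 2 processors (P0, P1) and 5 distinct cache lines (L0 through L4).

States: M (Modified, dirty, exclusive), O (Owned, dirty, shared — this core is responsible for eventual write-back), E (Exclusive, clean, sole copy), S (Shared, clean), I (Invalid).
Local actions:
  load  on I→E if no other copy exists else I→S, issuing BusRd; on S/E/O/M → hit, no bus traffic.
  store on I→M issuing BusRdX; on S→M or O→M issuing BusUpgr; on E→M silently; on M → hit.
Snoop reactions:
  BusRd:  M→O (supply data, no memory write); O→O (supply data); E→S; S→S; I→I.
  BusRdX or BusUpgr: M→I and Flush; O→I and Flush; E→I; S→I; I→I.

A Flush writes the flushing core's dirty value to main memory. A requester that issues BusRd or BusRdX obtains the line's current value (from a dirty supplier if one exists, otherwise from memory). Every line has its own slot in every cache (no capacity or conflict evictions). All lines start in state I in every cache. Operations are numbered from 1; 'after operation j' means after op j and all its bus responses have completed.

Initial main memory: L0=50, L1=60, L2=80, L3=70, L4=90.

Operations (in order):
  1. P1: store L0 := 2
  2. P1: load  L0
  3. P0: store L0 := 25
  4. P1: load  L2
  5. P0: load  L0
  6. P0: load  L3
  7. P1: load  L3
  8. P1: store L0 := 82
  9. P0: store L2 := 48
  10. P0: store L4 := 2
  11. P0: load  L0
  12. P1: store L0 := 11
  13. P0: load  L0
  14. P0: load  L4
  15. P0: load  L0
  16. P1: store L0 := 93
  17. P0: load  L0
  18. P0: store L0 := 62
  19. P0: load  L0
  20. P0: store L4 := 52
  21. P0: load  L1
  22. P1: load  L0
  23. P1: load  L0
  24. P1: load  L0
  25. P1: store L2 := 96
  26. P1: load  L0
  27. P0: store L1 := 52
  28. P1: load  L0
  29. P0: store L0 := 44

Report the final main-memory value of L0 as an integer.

[1] P1: store L0 := 2 | P0:I, P1:M(2) | bus: BusRdX
[2] P1: load  L0 | P0:I, P1:M(2) | bus: none
[3] P0: store L0 := 25 | P0:M(25), P1:I | bus: BusRdX,Flush
[4] P1: load  L2 | P0:I, P1:E(80) | bus: BusRd
[5] P0: load  L0 | P0:M(25), P1:I | bus: none
[6] P0: load  L3 | P0:E(70), P1:I | bus: BusRd
[7] P1: load  L3 | P0:S(70), P1:S(70) | bus: BusRd
[8] P1: store L0 := 82 | P0:I, P1:M(82) | bus: BusRdX,Flush
[9] P0: store L2 := 48 | P0:M(48), P1:I | bus: BusRdX
[10] P0: store L4 := 2 | P0:M(2), P1:I | bus: BusRdX
[11] P0: load  L0 | P0:S(82), P1:O(82) | bus: BusRd
[12] P1: store L0 := 11 | P0:I, P1:M(11) | bus: BusUpgr
[13] P0: load  L0 | P0:S(11), P1:O(11) | bus: BusRd
[14] P0: load  L4 | P0:M(2), P1:I | bus: none
[15] P0: load  L0 | P0:S(11), P1:O(11) | bus: none
[16] P1: store L0 := 93 | P0:I, P1:M(93) | bus: BusUpgr
[17] P0: load  L0 | P0:S(93), P1:O(93) | bus: BusRd
[18] P0: store L0 := 62 | P0:M(62), P1:I | bus: BusUpgr,Flush
[19] P0: load  L0 | P0:M(62), P1:I | bus: none
[20] P0: store L4 := 52 | P0:M(52), P1:I | bus: none
[21] P0: load  L1 | P0:E(60), P1:I | bus: BusRd
[22] P1: load  L0 | P0:O(62), P1:S(62) | bus: BusRd
[23] P1: load  L0 | P0:O(62), P1:S(62) | bus: none
[24] P1: load  L0 | P0:O(62), P1:S(62) | bus: none
[25] P1: store L2 := 96 | P0:I, P1:M(96) | bus: BusRdX,Flush
[26] P1: load  L0 | P0:O(62), P1:S(62) | bus: none
[27] P0: store L1 := 52 | P0:M(52), P1:I | bus: none
[28] P1: load  L0 | P0:O(62), P1:S(62) | bus: none
[29] P0: store L0 := 44 | P0:M(44), P1:I | bus: BusUpgr

memory[L0] = 93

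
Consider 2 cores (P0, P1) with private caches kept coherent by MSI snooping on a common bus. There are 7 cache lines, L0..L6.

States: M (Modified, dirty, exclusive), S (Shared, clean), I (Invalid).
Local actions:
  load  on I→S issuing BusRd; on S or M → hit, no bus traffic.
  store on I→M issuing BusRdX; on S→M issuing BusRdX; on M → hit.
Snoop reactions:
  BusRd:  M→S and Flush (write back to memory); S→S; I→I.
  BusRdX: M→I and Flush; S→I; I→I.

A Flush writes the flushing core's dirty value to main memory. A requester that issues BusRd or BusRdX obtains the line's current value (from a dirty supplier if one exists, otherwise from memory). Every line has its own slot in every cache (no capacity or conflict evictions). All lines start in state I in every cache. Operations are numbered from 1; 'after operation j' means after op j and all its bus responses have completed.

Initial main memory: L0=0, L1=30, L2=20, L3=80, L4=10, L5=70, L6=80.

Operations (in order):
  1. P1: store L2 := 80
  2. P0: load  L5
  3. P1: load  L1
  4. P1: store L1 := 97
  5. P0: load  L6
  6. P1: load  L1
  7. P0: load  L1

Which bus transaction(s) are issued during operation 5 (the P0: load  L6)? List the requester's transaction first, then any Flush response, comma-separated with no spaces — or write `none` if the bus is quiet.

bus = BusRd

step 1: P1: store L2 := 80  ⟶  IM  (L2)  txn=BusRdX  M[L2]=20
step 2: P0: load  L5  ⟶  SI  (L5)  txn=BusRd  M[L5]=70
step 3: P1: load  L1  ⟶  IS  (L1)  txn=BusRd  M[L1]=30
step 4: P1: store L1 := 97  ⟶  IM  (L1)  txn=BusRdX  M[L1]=30
step 5: P0: load  L6  ⟶  SI  (L6)  txn=BusRd  M[L6]=80
step 6: P1: load  L1  ⟶  IM  (L1)  txn=∅  M[L1]=30
step 7: P0: load  L1  ⟶  SS  (L1)  txn=BusRd+Flush  M[L1]=97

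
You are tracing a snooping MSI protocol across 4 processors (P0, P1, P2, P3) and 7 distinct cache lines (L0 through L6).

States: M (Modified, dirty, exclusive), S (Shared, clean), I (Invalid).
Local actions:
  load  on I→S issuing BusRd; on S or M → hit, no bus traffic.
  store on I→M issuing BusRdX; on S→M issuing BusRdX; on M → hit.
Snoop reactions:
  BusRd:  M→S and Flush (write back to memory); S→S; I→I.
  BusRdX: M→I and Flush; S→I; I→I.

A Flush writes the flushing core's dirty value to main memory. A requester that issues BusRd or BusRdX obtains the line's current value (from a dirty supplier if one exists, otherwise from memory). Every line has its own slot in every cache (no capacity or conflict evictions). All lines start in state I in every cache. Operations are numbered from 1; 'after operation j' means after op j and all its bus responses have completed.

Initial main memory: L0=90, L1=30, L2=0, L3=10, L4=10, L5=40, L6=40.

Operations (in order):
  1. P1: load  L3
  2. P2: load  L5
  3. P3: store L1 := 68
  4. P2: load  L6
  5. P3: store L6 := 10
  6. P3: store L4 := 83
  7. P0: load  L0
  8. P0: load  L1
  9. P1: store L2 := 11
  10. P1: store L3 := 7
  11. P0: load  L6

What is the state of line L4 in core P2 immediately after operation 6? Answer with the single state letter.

[1] P1: load  L3 | P0:I, P1:S(10), P2:I, P3:I | bus: BusRd
[2] P2: load  L5 | P0:I, P1:I, P2:S(40), P3:I | bus: BusRd
[3] P3: store L1 := 68 | P0:I, P1:I, P2:I, P3:M(68) | bus: BusRdX
[4] P2: load  L6 | P0:I, P1:I, P2:S(40), P3:I | bus: BusRd
[5] P3: store L6 := 10 | P0:I, P1:I, P2:I, P3:M(10) | bus: BusRdX
[6] P3: store L4 := 83 | P0:I, P1:I, P2:I, P3:M(83) | bus: BusRdX
[7] P0: load  L0 | P0:S(90), P1:I, P2:I, P3:I | bus: BusRd
[8] P0: load  L1 | P0:S(68), P1:I, P2:I, P3:S(68) | bus: BusRd,Flush
[9] P1: store L2 := 11 | P0:I, P1:M(11), P2:I, P3:I | bus: BusRdX
[10] P1: store L3 := 7 | P0:I, P1:M(7), P2:I, P3:I | bus: BusRdX
[11] P0: load  L6 | P0:S(10), P1:I, P2:I, P3:S(10) | bus: BusRd,Flush

state = I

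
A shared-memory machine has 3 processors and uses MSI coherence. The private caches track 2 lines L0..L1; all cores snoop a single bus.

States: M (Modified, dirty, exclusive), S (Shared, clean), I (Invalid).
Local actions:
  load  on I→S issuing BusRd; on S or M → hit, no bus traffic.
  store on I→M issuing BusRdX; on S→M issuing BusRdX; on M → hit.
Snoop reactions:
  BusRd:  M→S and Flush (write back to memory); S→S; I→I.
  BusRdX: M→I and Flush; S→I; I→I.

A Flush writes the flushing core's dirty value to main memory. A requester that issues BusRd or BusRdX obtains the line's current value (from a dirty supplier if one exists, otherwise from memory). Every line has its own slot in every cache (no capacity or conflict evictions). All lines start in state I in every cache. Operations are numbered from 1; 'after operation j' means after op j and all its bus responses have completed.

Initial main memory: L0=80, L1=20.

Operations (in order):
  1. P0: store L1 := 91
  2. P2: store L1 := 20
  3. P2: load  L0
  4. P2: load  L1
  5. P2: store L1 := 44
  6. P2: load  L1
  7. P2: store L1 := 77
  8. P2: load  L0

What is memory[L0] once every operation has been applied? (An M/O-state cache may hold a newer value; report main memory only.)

step 1: P0: store L1 := 91  ⟶  MII  (L1)  txn=BusRdX  M[L1]=20
step 2: P2: store L1 := 20  ⟶  IIM  (L1)  txn=BusRdX+Flush  M[L1]=91
step 3: P2: load  L0  ⟶  IIS  (L0)  txn=BusRd  M[L0]=80
step 4: P2: load  L1  ⟶  IIM  (L1)  txn=∅  M[L1]=91
step 5: P2: store L1 := 44  ⟶  IIM  (L1)  txn=∅  M[L1]=91
step 6: P2: load  L1  ⟶  IIM  (L1)  txn=∅  M[L1]=91
step 7: P2: store L1 := 77  ⟶  IIM  (L1)  txn=∅  M[L1]=91
step 8: P2: load  L0  ⟶  IIS  (L0)  txn=∅  M[L0]=80

memory[L0] = 80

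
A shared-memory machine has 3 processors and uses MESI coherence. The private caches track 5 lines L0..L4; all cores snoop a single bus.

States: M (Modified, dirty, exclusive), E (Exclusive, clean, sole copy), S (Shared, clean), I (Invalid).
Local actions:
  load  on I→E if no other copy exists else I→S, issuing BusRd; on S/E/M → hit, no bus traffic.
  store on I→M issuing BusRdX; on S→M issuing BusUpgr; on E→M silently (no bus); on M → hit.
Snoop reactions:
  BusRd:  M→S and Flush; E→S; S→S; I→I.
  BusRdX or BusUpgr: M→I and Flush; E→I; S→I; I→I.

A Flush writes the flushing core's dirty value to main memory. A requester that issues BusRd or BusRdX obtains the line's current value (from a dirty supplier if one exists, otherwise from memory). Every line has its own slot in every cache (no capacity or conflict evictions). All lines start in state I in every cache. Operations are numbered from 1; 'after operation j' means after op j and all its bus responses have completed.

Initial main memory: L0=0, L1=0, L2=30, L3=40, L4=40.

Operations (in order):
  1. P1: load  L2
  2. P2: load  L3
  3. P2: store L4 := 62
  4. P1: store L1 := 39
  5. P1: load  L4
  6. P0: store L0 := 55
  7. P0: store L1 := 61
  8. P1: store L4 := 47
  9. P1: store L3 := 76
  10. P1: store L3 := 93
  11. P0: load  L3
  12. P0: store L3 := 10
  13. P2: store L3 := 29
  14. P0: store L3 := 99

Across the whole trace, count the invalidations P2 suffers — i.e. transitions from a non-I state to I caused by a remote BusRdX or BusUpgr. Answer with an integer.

  op1 P1: load  L2 → I/E/I on L2; bus BusRd; mem=30
  op2 P2: load  L3 → I/I/E on L3; bus BusRd; mem=40
  op3 P2: store L4 := 62 → I/I/M on L4; bus BusRdX; mem=40
  op4 P1: store L1 := 39 → I/M/I on L1; bus BusRdX; mem=0
  op5 P1: load  L4 → I/S/S on L4; bus BusRd Flush; mem=62
  op6 P0: store L0 := 55 → M/I/I on L0; bus BusRdX; mem=0
  op7 P0: store L1 := 61 → M/I/I on L1; bus BusRdX Flush; mem=39
  op8 P1: store L4 := 47 → I/M/I on L4; bus BusUpgr; mem=62
  op9 P1: store L3 := 76 → I/M/I on L3; bus BusRdX; mem=40
  op10 P1: store L3 := 93 → I/M/I on L3; bus (none); mem=40
  op11 P0: load  L3 → S/S/I on L3; bus BusRd Flush; mem=93
  op12 P0: store L3 := 10 → M/I/I on L3; bus BusUpgr; mem=93
  op13 P2: store L3 := 29 → I/I/M on L3; bus BusRdX Flush; mem=10
  op14 P0: store L3 := 99 → M/I/I on L3; bus BusRdX Flush; mem=29

invalidations = 3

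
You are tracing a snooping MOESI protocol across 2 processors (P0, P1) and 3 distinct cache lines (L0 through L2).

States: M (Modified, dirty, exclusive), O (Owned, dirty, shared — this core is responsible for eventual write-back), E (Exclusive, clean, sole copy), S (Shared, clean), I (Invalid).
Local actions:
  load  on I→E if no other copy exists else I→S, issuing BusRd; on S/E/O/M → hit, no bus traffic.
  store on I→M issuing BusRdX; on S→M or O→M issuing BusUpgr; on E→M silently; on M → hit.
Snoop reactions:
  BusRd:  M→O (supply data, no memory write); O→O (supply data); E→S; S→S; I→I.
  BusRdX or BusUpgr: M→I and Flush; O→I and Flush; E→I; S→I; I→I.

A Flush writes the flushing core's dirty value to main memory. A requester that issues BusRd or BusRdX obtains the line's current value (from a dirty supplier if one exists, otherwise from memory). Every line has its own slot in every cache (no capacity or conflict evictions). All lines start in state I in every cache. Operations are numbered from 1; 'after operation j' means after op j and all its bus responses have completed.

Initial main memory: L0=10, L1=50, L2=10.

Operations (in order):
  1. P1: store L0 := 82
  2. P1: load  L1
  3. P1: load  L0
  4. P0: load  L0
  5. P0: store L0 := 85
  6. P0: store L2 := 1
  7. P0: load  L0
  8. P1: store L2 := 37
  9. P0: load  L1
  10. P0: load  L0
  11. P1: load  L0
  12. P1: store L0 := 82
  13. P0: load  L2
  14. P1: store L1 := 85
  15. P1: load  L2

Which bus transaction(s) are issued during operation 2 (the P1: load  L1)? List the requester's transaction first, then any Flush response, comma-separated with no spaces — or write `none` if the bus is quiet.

bus = BusRd

step 1: P1: store L0 := 82  ⟶  IM  (L0)  txn=BusRdX  M[L0]=10
step 2: P1: load  L1  ⟶  IE  (L1)  txn=BusRd  M[L1]=50
step 3: P1: load  L0  ⟶  IM  (L0)  txn=∅  M[L0]=10
step 4: P0: load  L0  ⟶  SO  (L0)  txn=BusRd  M[L0]=10
step 5: P0: store L0 := 85  ⟶  MI  (L0)  txn=BusUpgr+Flush  M[L0]=82
step 6: P0: store L2 := 1  ⟶  MI  (L2)  txn=BusRdX  M[L2]=10
step 7: P0: load  L0  ⟶  MI  (L0)  txn=∅  M[L0]=82
step 8: P1: store L2 := 37  ⟶  IM  (L2)  txn=BusRdX+Flush  M[L2]=1
step 9: P0: load  L1  ⟶  SS  (L1)  txn=BusRd  M[L1]=50
step 10: P0: load  L0  ⟶  MI  (L0)  txn=∅  M[L0]=82
step 11: P1: load  L0  ⟶  OS  (L0)  txn=BusRd  M[L0]=82
step 12: P1: store L0 := 82  ⟶  IM  (L0)  txn=BusUpgr+Flush  M[L0]=85
step 13: P0: load  L2  ⟶  SO  (L2)  txn=BusRd  M[L2]=1
step 14: P1: store L1 := 85  ⟶  IM  (L1)  txn=BusUpgr  M[L1]=50
step 15: P1: load  L2  ⟶  SO  (L2)  txn=∅  M[L2]=1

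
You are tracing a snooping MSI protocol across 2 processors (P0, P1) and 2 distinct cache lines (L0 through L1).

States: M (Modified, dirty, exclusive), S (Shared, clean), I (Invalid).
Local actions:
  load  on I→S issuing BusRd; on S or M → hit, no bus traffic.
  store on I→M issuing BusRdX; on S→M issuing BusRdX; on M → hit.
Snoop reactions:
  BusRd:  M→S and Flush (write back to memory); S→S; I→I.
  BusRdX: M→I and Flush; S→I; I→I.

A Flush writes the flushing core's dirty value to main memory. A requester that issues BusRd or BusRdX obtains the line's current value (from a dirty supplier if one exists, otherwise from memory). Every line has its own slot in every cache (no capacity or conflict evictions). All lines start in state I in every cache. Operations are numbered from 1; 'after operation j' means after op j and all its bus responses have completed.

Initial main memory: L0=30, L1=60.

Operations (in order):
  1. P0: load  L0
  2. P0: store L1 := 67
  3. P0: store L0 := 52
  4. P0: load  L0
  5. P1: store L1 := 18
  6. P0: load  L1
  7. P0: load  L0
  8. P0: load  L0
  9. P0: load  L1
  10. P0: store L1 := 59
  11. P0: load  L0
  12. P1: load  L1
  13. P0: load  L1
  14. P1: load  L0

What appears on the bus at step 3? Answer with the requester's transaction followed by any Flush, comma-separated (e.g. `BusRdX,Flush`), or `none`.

bus = BusRdX

1. P0: load  L0  bus=[BusRd]  L0: P0=S P1=I  mem[L0]=30
2. P0: store L1 := 67  bus=[BusRdX]  L1: P0=M P1=I  mem[L1]=60
3. P0: store L0 := 52  bus=[BusRdX]  L0: P0=M P1=I  mem[L0]=30
4. P0: load  L0  bus=[-]  L0: P0=M P1=I  mem[L0]=30
5. P1: store L1 := 18  bus=[BusRdX,Flush]  L1: P0=I P1=M  mem[L1]=67
6. P0: load  L1  bus=[BusRd,Flush]  L1: P0=S P1=S  mem[L1]=18
7. P0: load  L0  bus=[-]  L0: P0=M P1=I  mem[L0]=30
8. P0: load  L0  bus=[-]  L0: P0=M P1=I  mem[L0]=30
9. P0: load  L1  bus=[-]  L1: P0=S P1=S  mem[L1]=18
10. P0: store L1 := 59  bus=[BusRdX]  L1: P0=M P1=I  mem[L1]=18
11. P0: load  L0  bus=[-]  L0: P0=M P1=I  mem[L0]=30
12. P1: load  L1  bus=[BusRd,Flush]  L1: P0=S P1=S  mem[L1]=59
13. P0: load  L1  bus=[-]  L1: P0=S P1=S  mem[L1]=59
14. P1: load  L0  bus=[BusRd,Flush]  L0: P0=S P1=S  mem[L0]=52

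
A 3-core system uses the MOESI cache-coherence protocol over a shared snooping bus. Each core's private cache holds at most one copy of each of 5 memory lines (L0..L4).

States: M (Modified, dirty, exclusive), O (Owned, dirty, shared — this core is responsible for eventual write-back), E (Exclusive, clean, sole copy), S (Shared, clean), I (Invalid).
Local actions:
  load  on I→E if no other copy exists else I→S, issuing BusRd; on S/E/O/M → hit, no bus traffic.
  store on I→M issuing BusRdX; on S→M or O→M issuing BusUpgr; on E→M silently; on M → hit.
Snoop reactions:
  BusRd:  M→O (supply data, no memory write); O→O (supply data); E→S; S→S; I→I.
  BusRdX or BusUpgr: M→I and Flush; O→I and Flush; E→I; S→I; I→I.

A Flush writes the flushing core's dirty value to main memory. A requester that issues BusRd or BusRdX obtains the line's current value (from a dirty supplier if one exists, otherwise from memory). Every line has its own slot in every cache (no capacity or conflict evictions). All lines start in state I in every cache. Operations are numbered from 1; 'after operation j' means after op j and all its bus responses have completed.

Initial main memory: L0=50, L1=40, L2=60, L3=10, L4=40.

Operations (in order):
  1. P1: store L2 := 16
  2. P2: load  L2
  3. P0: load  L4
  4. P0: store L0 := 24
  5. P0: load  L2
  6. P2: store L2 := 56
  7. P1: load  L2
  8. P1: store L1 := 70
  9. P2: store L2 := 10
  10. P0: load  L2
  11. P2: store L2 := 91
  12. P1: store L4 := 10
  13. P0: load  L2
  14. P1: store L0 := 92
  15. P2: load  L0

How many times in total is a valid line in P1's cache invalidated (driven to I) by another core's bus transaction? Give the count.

invalidations = 2

1. P1: store L2 := 16  bus=[BusRdX]  L2: P0=I P1=M P2=I  mem[L2]=60
2. P2: load  L2  bus=[BusRd]  L2: P0=I P1=O P2=S  mem[L2]=60
3. P0: load  L4  bus=[BusRd]  L4: P0=E P1=I P2=I  mem[L4]=40
4. P0: store L0 := 24  bus=[BusRdX]  L0: P0=M P1=I P2=I  mem[L0]=50
5. P0: load  L2  bus=[BusRd]  L2: P0=S P1=O P2=S  mem[L2]=60
6. P2: store L2 := 56  bus=[BusUpgr,Flush]  L2: P0=I P1=I P2=M  mem[L2]=16
7. P1: load  L2  bus=[BusRd]  L2: P0=I P1=S P2=O  mem[L2]=16
8. P1: store L1 := 70  bus=[BusRdX]  L1: P0=I P1=M P2=I  mem[L1]=40
9. P2: store L2 := 10  bus=[BusUpgr]  L2: P0=I P1=I P2=M  mem[L2]=16
10. P0: load  L2  bus=[BusRd]  L2: P0=S P1=I P2=O  mem[L2]=16
11. P2: store L2 := 91  bus=[BusUpgr]  L2: P0=I P1=I P2=M  mem[L2]=16
12. P1: store L4 := 10  bus=[BusRdX]  L4: P0=I P1=M P2=I  mem[L4]=40
13. P0: load  L2  bus=[BusRd]  L2: P0=S P1=I P2=O  mem[L2]=16
14. P1: store L0 := 92  bus=[BusRdX,Flush]  L0: P0=I P1=M P2=I  mem[L0]=24
15. P2: load  L0  bus=[BusRd]  L0: P0=I P1=O P2=S  mem[L0]=24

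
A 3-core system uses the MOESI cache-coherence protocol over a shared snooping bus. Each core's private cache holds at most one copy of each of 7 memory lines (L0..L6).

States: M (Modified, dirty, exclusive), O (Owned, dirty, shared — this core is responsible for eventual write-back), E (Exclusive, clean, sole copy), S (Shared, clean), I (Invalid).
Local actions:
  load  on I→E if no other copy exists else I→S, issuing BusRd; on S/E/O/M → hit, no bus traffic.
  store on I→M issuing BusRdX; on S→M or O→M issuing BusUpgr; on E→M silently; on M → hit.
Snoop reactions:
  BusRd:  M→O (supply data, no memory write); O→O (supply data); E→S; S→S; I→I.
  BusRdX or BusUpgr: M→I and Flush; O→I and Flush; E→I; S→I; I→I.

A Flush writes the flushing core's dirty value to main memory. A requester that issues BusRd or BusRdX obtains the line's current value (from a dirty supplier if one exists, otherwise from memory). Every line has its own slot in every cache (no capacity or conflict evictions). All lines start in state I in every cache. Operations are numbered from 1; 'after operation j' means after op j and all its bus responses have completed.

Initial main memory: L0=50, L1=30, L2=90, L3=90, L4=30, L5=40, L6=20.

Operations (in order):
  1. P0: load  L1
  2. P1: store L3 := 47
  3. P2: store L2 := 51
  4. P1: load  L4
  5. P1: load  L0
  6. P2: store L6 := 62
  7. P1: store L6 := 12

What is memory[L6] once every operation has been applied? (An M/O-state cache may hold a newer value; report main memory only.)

1. P0: load  L1  bus=[BusRd]  L1: P0=E P1=I P2=I  mem[L1]=30
2. P1: store L3 := 47  bus=[BusRdX]  L3: P0=I P1=M P2=I  mem[L3]=90
3. P2: store L2 := 51  bus=[BusRdX]  L2: P0=I P1=I P2=M  mem[L2]=90
4. P1: load  L4  bus=[BusRd]  L4: P0=I P1=E P2=I  mem[L4]=30
5. P1: load  L0  bus=[BusRd]  L0: P0=I P1=E P2=I  mem[L0]=50
6. P2: store L6 := 62  bus=[BusRdX]  L6: P0=I P1=I P2=M  mem[L6]=20
7. P1: store L6 := 12  bus=[BusRdX,Flush]  L6: P0=I P1=M P2=I  mem[L6]=62

memory[L6] = 62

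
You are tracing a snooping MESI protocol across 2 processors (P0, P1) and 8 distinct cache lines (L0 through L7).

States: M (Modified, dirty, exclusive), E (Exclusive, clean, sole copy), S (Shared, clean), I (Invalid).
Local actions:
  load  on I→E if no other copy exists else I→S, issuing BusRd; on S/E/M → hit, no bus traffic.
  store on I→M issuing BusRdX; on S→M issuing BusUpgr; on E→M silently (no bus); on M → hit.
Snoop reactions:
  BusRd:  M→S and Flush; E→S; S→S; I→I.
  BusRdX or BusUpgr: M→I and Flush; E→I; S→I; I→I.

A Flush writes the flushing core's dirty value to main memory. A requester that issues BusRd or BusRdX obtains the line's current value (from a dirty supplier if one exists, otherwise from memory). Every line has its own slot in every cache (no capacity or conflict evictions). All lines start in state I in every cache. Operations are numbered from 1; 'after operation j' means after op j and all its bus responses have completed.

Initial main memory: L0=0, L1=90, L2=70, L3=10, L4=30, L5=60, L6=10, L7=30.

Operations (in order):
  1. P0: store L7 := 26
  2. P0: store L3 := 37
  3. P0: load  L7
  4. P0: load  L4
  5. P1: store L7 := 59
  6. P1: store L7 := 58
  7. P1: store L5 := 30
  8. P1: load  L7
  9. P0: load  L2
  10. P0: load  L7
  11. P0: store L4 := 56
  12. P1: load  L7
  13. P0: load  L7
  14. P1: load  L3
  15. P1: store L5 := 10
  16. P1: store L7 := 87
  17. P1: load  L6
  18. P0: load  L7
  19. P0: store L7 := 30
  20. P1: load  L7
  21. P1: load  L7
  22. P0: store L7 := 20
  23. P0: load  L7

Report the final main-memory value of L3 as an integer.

memory[L3] = 37

1. P0: store L7 := 26  bus=[BusRdX]  L7: P0=M P1=I  mem[L7]=30
2. P0: store L3 := 37  bus=[BusRdX]  L3: P0=M P1=I  mem[L3]=10
3. P0: load  L7  bus=[-]  L7: P0=M P1=I  mem[L7]=30
4. P0: load  L4  bus=[BusRd]  L4: P0=E P1=I  mem[L4]=30
5. P1: store L7 := 59  bus=[BusRdX,Flush]  L7: P0=I P1=M  mem[L7]=26
6. P1: store L7 := 58  bus=[-]  L7: P0=I P1=M  mem[L7]=26
7. P1: store L5 := 30  bus=[BusRdX]  L5: P0=I P1=M  mem[L5]=60
8. P1: load  L7  bus=[-]  L7: P0=I P1=M  mem[L7]=26
9. P0: load  L2  bus=[BusRd]  L2: P0=E P1=I  mem[L2]=70
10. P0: load  L7  bus=[BusRd,Flush]  L7: P0=S P1=S  mem[L7]=58
11. P0: store L4 := 56  bus=[-]  L4: P0=M P1=I  mem[L4]=30
12. P1: load  L7  bus=[-]  L7: P0=S P1=S  mem[L7]=58
13. P0: load  L7  bus=[-]  L7: P0=S P1=S  mem[L7]=58
14. P1: load  L3  bus=[BusRd,Flush]  L3: P0=S P1=S  mem[L3]=37
15. P1: store L5 := 10  bus=[-]  L5: P0=I P1=M  mem[L5]=60
16. P1: store L7 := 87  bus=[BusUpgr]  L7: P0=I P1=M  mem[L7]=58
17. P1: load  L6  bus=[BusRd]  L6: P0=I P1=E  mem[L6]=10
18. P0: load  L7  bus=[BusRd,Flush]  L7: P0=S P1=S  mem[L7]=87
19. P0: store L7 := 30  bus=[BusUpgr]  L7: P0=M P1=I  mem[L7]=87
20. P1: load  L7  bus=[BusRd,Flush]  L7: P0=S P1=S  mem[L7]=30
21. P1: load  L7  bus=[-]  L7: P0=S P1=S  mem[L7]=30
22. P0: store L7 := 20  bus=[BusUpgr]  L7: P0=M P1=I  mem[L7]=30
23. P0: load  L7  bus=[-]  L7: P0=M P1=I  mem[L7]=30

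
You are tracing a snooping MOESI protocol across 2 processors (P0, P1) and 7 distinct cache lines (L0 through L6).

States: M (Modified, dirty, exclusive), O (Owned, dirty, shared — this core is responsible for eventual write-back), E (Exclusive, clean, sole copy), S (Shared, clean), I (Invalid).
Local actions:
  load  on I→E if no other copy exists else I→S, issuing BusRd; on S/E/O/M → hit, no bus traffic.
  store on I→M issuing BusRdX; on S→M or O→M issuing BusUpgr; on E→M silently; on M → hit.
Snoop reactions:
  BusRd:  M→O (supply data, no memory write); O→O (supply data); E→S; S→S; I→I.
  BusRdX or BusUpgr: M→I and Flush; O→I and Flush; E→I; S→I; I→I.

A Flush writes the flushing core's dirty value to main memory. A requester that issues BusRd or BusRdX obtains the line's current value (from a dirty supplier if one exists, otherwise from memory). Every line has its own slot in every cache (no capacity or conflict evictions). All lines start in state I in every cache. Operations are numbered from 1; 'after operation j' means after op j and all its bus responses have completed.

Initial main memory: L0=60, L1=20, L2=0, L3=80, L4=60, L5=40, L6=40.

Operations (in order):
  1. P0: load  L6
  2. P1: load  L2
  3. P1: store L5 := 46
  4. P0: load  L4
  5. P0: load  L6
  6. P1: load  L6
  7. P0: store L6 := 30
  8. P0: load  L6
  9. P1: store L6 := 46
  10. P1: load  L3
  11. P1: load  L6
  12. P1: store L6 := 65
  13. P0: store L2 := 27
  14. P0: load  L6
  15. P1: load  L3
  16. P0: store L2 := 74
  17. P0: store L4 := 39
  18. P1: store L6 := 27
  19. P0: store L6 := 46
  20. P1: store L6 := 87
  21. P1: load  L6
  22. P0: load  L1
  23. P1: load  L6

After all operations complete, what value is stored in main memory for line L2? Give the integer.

  op1 P0: load  L6 → E/I on L6; bus BusRd; mem=40
  op2 P1: load  L2 → I/E on L2; bus BusRd; mem=0
  op3 P1: store L5 := 46 → I/M on L5; bus BusRdX; mem=40
  op4 P0: load  L4 → E/I on L4; bus BusRd; mem=60
  op5 P0: load  L6 → E/I on L6; bus (none); mem=40
  op6 P1: load  L6 → S/S on L6; bus BusRd; mem=40
  op7 P0: store L6 := 30 → M/I on L6; bus BusUpgr; mem=40
  op8 P0: load  L6 → M/I on L6; bus (none); mem=40
  op9 P1: store L6 := 46 → I/M on L6; bus BusRdX Flush; mem=30
  op10 P1: load  L3 → I/E on L3; bus BusRd; mem=80
  op11 P1: load  L6 → I/M on L6; bus (none); mem=30
  op12 P1: store L6 := 65 → I/M on L6; bus (none); mem=30
  op13 P0: store L2 := 27 → M/I on L2; bus BusRdX; mem=0
  op14 P0: load  L6 → S/O on L6; bus BusRd; mem=30
  op15 P1: load  L3 → I/E on L3; bus (none); mem=80
  op16 P0: store L2 := 74 → M/I on L2; bus (none); mem=0
  op17 P0: store L4 := 39 → M/I on L4; bus (none); mem=60
  op18 P1: store L6 := 27 → I/M on L6; bus BusUpgr; mem=30
  op19 P0: store L6 := 46 → M/I on L6; bus BusRdX Flush; mem=27
  op20 P1: store L6 := 87 → I/M on L6; bus BusRdX Flush; mem=46
  op21 P1: load  L6 → I/M on L6; bus (none); mem=46
  op22 P0: load  L1 → E/I on L1; bus BusRd; mem=20
  op23 P1: load  L6 → I/M on L6; bus (none); mem=46

memory[L2] = 0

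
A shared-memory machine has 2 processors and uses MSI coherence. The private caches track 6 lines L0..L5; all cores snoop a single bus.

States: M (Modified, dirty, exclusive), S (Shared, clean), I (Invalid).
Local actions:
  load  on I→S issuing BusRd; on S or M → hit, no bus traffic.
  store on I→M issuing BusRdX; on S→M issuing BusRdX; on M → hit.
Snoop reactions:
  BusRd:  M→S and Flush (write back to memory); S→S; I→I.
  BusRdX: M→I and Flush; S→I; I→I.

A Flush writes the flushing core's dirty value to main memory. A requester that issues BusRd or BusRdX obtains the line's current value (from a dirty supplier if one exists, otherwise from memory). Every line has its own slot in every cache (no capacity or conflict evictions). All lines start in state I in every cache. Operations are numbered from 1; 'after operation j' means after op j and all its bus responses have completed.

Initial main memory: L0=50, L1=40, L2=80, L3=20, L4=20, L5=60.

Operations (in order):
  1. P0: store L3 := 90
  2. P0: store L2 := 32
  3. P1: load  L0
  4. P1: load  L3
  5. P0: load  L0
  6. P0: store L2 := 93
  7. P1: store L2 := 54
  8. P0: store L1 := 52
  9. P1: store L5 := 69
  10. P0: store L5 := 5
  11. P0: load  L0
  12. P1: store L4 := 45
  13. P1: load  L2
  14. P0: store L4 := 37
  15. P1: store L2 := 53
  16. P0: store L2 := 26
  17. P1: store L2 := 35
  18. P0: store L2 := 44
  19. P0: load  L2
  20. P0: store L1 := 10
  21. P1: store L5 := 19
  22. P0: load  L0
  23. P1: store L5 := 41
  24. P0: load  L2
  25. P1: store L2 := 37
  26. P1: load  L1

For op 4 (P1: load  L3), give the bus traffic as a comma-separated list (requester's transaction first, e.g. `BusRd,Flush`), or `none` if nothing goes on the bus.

1. P0: store L3 := 90  bus=[BusRdX]  L3: P0=M P1=I  mem[L3]=20
2. P0: store L2 := 32  bus=[BusRdX]  L2: P0=M P1=I  mem[L2]=80
3. P1: load  L0  bus=[BusRd]  L0: P0=I P1=S  mem[L0]=50
4. P1: load  L3  bus=[BusRd,Flush]  L3: P0=S P1=S  mem[L3]=90
5. P0: load  L0  bus=[BusRd]  L0: P0=S P1=S  mem[L0]=50
6. P0: store L2 := 93  bus=[-]  L2: P0=M P1=I  mem[L2]=80
7. P1: store L2 := 54  bus=[BusRdX,Flush]  L2: P0=I P1=M  mem[L2]=93
8. P0: store L1 := 52  bus=[BusRdX]  L1: P0=M P1=I  mem[L1]=40
9. P1: store L5 := 69  bus=[BusRdX]  L5: P0=I P1=M  mem[L5]=60
10. P0: store L5 := 5  bus=[BusRdX,Flush]  L5: P0=M P1=I  mem[L5]=69
11. P0: load  L0  bus=[-]  L0: P0=S P1=S  mem[L0]=50
12. P1: store L4 := 45  bus=[BusRdX]  L4: P0=I P1=M  mem[L4]=20
13. P1: load  L2  bus=[-]  L2: P0=I P1=M  mem[L2]=93
14. P0: store L4 := 37  bus=[BusRdX,Flush]  L4: P0=M P1=I  mem[L4]=45
15. P1: store L2 := 53  bus=[-]  L2: P0=I P1=M  mem[L2]=93
16. P0: store L2 := 26  bus=[BusRdX,Flush]  L2: P0=M P1=I  mem[L2]=53
17. P1: store L2 := 35  bus=[BusRdX,Flush]  L2: P0=I P1=M  mem[L2]=26
18. P0: store L2 := 44  bus=[BusRdX,Flush]  L2: P0=M P1=I  mem[L2]=35
19. P0: load  L2  bus=[-]  L2: P0=M P1=I  mem[L2]=35
20. P0: store L1 := 10  bus=[-]  L1: P0=M P1=I  mem[L1]=40
21. P1: store L5 := 19  bus=[BusRdX,Flush]  L5: P0=I P1=M  mem[L5]=5
22. P0: load  L0  bus=[-]  L0: P0=S P1=S  mem[L0]=50
23. P1: store L5 := 41  bus=[-]  L5: P0=I P1=M  mem[L5]=5
24. P0: load  L2  bus=[-]  L2: P0=M P1=I  mem[L2]=35
25. P1: store L2 := 37  bus=[BusRdX,Flush]  L2: P0=I P1=M  mem[L2]=44
26. P1: load  L1  bus=[BusRd,Flush]  L1: P0=S P1=S  mem[L1]=10

bus = BusRd,Flush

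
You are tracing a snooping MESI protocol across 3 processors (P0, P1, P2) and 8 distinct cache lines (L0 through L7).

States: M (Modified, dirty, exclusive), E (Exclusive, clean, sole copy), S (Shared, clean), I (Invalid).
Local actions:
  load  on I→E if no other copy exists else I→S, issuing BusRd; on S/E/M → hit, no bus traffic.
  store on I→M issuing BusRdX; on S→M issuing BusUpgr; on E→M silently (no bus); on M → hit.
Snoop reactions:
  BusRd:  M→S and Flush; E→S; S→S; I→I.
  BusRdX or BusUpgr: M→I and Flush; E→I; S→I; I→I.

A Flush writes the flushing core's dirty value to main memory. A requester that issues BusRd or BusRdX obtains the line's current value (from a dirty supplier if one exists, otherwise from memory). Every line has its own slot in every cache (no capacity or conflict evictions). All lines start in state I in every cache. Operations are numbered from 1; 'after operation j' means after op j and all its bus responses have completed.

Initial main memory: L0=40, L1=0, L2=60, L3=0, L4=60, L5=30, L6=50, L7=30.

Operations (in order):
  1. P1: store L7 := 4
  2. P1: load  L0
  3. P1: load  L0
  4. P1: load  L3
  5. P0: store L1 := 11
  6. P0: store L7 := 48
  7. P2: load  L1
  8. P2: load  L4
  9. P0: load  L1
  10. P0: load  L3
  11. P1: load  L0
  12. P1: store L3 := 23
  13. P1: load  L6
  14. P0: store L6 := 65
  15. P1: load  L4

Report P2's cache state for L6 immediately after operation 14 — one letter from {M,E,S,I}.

state = I

1. P1: store L7 := 4  bus=[BusRdX]  L7: P0=I P1=M P2=I  mem[L7]=30
2. P1: load  L0  bus=[BusRd]  L0: P0=I P1=E P2=I  mem[L0]=40
3. P1: load  L0  bus=[-]  L0: P0=I P1=E P2=I  mem[L0]=40
4. P1: load  L3  bus=[BusRd]  L3: P0=I P1=E P2=I  mem[L3]=0
5. P0: store L1 := 11  bus=[BusRdX]  L1: P0=M P1=I P2=I  mem[L1]=0
6. P0: store L7 := 48  bus=[BusRdX,Flush]  L7: P0=M P1=I P2=I  mem[L7]=4
7. P2: load  L1  bus=[BusRd,Flush]  L1: P0=S P1=I P2=S  mem[L1]=11
8. P2: load  L4  bus=[BusRd]  L4: P0=I P1=I P2=E  mem[L4]=60
9. P0: load  L1  bus=[-]  L1: P0=S P1=I P2=S  mem[L1]=11
10. P0: load  L3  bus=[BusRd]  L3: P0=S P1=S P2=I  mem[L3]=0
11. P1: load  L0  bus=[-]  L0: P0=I P1=E P2=I  mem[L0]=40
12. P1: store L3 := 23  bus=[BusUpgr]  L3: P0=I P1=M P2=I  mem[L3]=0
13. P1: load  L6  bus=[BusRd]  L6: P0=I P1=E P2=I  mem[L6]=50
14. P0: store L6 := 65  bus=[BusRdX]  L6: P0=M P1=I P2=I  mem[L6]=50
15. P1: load  L4  bus=[BusRd]  L4: P0=I P1=S P2=S  mem[L4]=60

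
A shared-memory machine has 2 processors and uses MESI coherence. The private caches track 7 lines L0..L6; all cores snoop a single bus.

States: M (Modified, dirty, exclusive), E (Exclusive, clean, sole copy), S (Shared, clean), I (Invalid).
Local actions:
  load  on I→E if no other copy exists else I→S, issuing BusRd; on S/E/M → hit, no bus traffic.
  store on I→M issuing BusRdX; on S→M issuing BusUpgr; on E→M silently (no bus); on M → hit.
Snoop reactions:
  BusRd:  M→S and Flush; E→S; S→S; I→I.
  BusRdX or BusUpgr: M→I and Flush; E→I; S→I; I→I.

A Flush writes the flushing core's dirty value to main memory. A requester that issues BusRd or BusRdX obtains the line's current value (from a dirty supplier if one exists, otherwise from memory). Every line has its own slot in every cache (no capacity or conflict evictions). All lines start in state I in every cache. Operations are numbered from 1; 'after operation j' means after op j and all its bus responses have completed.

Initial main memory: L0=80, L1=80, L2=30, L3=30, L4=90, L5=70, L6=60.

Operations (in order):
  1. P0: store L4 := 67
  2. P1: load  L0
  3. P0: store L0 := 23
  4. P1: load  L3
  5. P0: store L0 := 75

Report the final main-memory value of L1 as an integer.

memory[L1] = 80

step 1: P0: store L4 := 67  ⟶  MI  (L4)  txn=BusRdX  M[L4]=90
step 2: P1: load  L0  ⟶  IE  (L0)  txn=BusRd  M[L0]=80
step 3: P0: store L0 := 23  ⟶  MI  (L0)  txn=BusRdX  M[L0]=80
step 4: P1: load  L3  ⟶  IE  (L3)  txn=BusRd  M[L3]=30
step 5: P0: store L0 := 75  ⟶  MI  (L0)  txn=∅  M[L0]=80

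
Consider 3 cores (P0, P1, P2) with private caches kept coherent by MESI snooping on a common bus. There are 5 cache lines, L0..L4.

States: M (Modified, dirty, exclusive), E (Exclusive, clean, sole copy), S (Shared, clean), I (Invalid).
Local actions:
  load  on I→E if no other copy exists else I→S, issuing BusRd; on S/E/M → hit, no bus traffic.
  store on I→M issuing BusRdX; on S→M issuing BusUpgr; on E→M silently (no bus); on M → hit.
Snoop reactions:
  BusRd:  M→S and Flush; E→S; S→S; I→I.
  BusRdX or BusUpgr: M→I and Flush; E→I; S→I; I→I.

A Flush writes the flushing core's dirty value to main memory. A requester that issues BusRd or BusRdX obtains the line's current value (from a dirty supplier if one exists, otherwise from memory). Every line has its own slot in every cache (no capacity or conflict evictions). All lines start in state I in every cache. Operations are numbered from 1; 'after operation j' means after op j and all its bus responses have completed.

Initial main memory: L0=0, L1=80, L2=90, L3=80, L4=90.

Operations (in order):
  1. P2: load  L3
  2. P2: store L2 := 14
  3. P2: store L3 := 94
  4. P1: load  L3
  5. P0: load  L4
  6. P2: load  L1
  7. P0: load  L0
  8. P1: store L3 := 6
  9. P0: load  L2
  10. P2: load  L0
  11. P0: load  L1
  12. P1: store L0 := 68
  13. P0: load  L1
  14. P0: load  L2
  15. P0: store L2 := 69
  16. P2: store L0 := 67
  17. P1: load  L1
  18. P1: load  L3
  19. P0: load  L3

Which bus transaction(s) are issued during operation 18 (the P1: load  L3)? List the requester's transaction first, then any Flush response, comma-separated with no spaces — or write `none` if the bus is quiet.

bus = none

1. P2: load  L3  bus=[BusRd]  L3: P0=I P1=I P2=E  mem[L3]=80
2. P2: store L2 := 14  bus=[BusRdX]  L2: P0=I P1=I P2=M  mem[L2]=90
3. P2: store L3 := 94  bus=[-]  L3: P0=I P1=I P2=M  mem[L3]=80
4. P1: load  L3  bus=[BusRd,Flush]  L3: P0=I P1=S P2=S  mem[L3]=94
5. P0: load  L4  bus=[BusRd]  L4: P0=E P1=I P2=I  mem[L4]=90
6. P2: load  L1  bus=[BusRd]  L1: P0=I P1=I P2=E  mem[L1]=80
7. P0: load  L0  bus=[BusRd]  L0: P0=E P1=I P2=I  mem[L0]=0
8. P1: store L3 := 6  bus=[BusUpgr]  L3: P0=I P1=M P2=I  mem[L3]=94
9. P0: load  L2  bus=[BusRd,Flush]  L2: P0=S P1=I P2=S  mem[L2]=14
10. P2: load  L0  bus=[BusRd]  L0: P0=S P1=I P2=S  mem[L0]=0
11. P0: load  L1  bus=[BusRd]  L1: P0=S P1=I P2=S  mem[L1]=80
12. P1: store L0 := 68  bus=[BusRdX]  L0: P0=I P1=M P2=I  mem[L0]=0
13. P0: load  L1  bus=[-]  L1: P0=S P1=I P2=S  mem[L1]=80
14. P0: load  L2  bus=[-]  L2: P0=S P1=I P2=S  mem[L2]=14
15. P0: store L2 := 69  bus=[BusUpgr]  L2: P0=M P1=I P2=I  mem[L2]=14
16. P2: store L0 := 67  bus=[BusRdX,Flush]  L0: P0=I P1=I P2=M  mem[L0]=68
17. P1: load  L1  bus=[BusRd]  L1: P0=S P1=S P2=S  mem[L1]=80
18. P1: load  L3  bus=[-]  L3: P0=I P1=M P2=I  mem[L3]=94
19. P0: load  L3  bus=[BusRd,Flush]  L3: P0=S P1=S P2=I  mem[L3]=6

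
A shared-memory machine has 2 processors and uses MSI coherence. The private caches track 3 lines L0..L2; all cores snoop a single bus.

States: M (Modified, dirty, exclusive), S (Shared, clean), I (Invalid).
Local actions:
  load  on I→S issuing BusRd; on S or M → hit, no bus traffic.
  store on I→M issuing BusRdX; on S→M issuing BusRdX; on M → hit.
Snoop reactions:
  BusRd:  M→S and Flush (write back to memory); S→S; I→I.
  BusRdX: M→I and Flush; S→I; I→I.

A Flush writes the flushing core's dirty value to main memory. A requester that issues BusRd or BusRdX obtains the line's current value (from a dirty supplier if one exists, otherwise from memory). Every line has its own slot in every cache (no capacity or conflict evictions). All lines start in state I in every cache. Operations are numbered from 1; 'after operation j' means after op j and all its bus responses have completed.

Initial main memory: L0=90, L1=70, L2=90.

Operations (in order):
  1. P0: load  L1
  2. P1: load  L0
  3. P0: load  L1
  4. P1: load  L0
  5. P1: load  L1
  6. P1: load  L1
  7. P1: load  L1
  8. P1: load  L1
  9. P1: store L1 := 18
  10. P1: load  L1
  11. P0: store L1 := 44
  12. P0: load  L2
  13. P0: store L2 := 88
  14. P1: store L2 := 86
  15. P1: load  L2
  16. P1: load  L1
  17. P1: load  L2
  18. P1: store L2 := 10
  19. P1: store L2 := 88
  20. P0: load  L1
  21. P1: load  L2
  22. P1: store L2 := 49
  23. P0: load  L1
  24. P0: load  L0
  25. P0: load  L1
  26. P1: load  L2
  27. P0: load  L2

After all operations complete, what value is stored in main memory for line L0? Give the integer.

memory[L0] = 90

1. P0: load  L1  bus=[BusRd]  L1: P0=S P1=I  mem[L1]=70
2. P1: load  L0  bus=[BusRd]  L0: P0=I P1=S  mem[L0]=90
3. P0: load  L1  bus=[-]  L1: P0=S P1=I  mem[L1]=70
4. P1: load  L0  bus=[-]  L0: P0=I P1=S  mem[L0]=90
5. P1: load  L1  bus=[BusRd]  L1: P0=S P1=S  mem[L1]=70
6. P1: load  L1  bus=[-]  L1: P0=S P1=S  mem[L1]=70
7. P1: load  L1  bus=[-]  L1: P0=S P1=S  mem[L1]=70
8. P1: load  L1  bus=[-]  L1: P0=S P1=S  mem[L1]=70
9. P1: store L1 := 18  bus=[BusRdX]  L1: P0=I P1=M  mem[L1]=70
10. P1: load  L1  bus=[-]  L1: P0=I P1=M  mem[L1]=70
11. P0: store L1 := 44  bus=[BusRdX,Flush]  L1: P0=M P1=I  mem[L1]=18
12. P0: load  L2  bus=[BusRd]  L2: P0=S P1=I  mem[L2]=90
13. P0: store L2 := 88  bus=[BusRdX]  L2: P0=M P1=I  mem[L2]=90
14. P1: store L2 := 86  bus=[BusRdX,Flush]  L2: P0=I P1=M  mem[L2]=88
15. P1: load  L2  bus=[-]  L2: P0=I P1=M  mem[L2]=88
16. P1: load  L1  bus=[BusRd,Flush]  L1: P0=S P1=S  mem[L1]=44
17. P1: load  L2  bus=[-]  L2: P0=I P1=M  mem[L2]=88
18. P1: store L2 := 10  bus=[-]  L2: P0=I P1=M  mem[L2]=88
19. P1: store L2 := 88  bus=[-]  L2: P0=I P1=M  mem[L2]=88
20. P0: load  L1  bus=[-]  L1: P0=S P1=S  mem[L1]=44
21. P1: load  L2  bus=[-]  L2: P0=I P1=M  mem[L2]=88
22. P1: store L2 := 49  bus=[-]  L2: P0=I P1=M  mem[L2]=88
23. P0: load  L1  bus=[-]  L1: P0=S P1=S  mem[L1]=44
24. P0: load  L0  bus=[BusRd]  L0: P0=S P1=S  mem[L0]=90
25. P0: load  L1  bus=[-]  L1: P0=S P1=S  mem[L1]=44
26. P1: load  L2  bus=[-]  L2: P0=I P1=M  mem[L2]=88
27. P0: load  L2  bus=[BusRd,Flush]  L2: P0=S P1=S  mem[L2]=49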